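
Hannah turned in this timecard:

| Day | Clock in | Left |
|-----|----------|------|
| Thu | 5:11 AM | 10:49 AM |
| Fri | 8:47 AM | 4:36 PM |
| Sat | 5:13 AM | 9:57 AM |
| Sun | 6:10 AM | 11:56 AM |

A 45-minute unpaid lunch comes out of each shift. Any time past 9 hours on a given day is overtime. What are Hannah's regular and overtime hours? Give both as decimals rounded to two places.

Thu: 5:11 AM–10:49 AM = 5 h 38 min; less 45 min break → 4 h 53 min
Fri: 8:47 AM–4:36 PM = 7 h 49 min; less 45 min break → 7 h 4 min
Sat: 5:13 AM–9:57 AM = 4 h 44 min; less 45 min break → 3 h 59 min
Sun: 6:10 AM–11:56 AM = 5 h 46 min; less 45 min break → 5 h 1 min
Thu reg 4 h 53 min / OT 0 h 0 min; Fri reg 7 h 4 min / OT 0 h 0 min; Sat reg 3 h 59 min / OT 0 h 0 min; Sun reg 5 h 1 min / OT 0 h 0 min.
Totals: regular 20 h 57 min, overtime 0 h 0 min.

Regular 20.95 hours, overtime 0.00 hours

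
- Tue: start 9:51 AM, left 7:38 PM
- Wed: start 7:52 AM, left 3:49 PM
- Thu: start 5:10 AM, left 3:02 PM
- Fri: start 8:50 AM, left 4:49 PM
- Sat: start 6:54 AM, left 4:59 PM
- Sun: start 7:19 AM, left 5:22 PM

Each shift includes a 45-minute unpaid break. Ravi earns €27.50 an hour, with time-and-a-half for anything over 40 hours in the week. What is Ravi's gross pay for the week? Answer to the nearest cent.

€1562.69

Tue: 9:51 AM–7:38 PM = 9 h 47 min; less 45 min break → 9 h 2 min
Wed: 7:52 AM–3:49 PM = 7 h 57 min; less 45 min break → 7 h 12 min
Thu: 5:10 AM–3:02 PM = 9 h 52 min; less 45 min break → 9 h 7 min
Fri: 8:50 AM–4:49 PM = 7 h 59 min; less 45 min break → 7 h 14 min
Sat: 6:54 AM–4:59 PM = 10 h 5 min; less 45 min break → 9 h 20 min
Sun: 7:19 AM–5:22 PM = 10 h 3 min; less 45 min break → 9 h 18 min
Total worked: 51 h 13 min = 3073 min.
Regular 40 h 0 min = 2400 min at €27.50/h; overtime 11 h 13 min = 673 min at €41.25/h.
Pay = (2400 × €27.50 + 673 × €41.25) ÷ 60 = €1562.69.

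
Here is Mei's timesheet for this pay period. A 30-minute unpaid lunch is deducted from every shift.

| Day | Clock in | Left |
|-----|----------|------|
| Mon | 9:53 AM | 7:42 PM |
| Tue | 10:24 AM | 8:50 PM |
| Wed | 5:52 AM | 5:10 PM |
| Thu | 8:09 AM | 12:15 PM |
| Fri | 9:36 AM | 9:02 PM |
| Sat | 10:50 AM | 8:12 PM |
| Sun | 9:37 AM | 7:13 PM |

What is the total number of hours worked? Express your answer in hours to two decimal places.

62.55 hours

Mon: 9:53 AM–7:42 PM = 9 h 49 min; less 30 min break → 9 h 19 min
Tue: 10:24 AM–8:50 PM = 10 h 26 min; less 30 min break → 9 h 56 min
Wed: 5:52 AM–5:10 PM = 11 h 18 min; less 30 min break → 10 h 48 min
Thu: 8:09 AM–12:15 PM = 4 h 6 min; less 30 min break → 3 h 36 min
Fri: 9:36 AM–9:02 PM = 11 h 26 min; less 30 min break → 10 h 56 min
Sat: 10:50 AM–8:12 PM = 9 h 22 min; less 30 min break → 8 h 52 min
Sun: 9:37 AM–7:13 PM = 9 h 36 min; less 30 min break → 9 h 6 min
Total: 9 h 19 min + 9 h 56 min + 10 h 48 min + 3 h 36 min + 10 h 56 min + 8 h 52 min + 9 h 6 min = 62 h 33 min.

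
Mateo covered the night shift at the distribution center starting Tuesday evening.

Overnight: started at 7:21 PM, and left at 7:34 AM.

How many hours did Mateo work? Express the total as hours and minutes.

Overnight: 7:21 PM → midnight = 4 h 39 min; midnight → 7:34 AM = 7 h 34 min; span 12 h 13 min

12 h 13 min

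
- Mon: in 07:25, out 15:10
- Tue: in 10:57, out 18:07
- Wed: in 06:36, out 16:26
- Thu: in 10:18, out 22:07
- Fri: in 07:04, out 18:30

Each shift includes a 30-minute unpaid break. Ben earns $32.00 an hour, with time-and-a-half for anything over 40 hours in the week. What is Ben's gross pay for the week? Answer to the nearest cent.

$1544.00

Mon: 07:25–15:10 = 7 h 45 min; less 30 min break → 7 h 15 min
Tue: 10:57–18:07 = 7 h 10 min; less 30 min break → 6 h 40 min
Wed: 06:36–16:26 = 9 h 50 min; less 30 min break → 9 h 20 min
Thu: 10:18–22:07 = 11 h 49 min; less 30 min break → 11 h 19 min
Fri: 07:04–18:30 = 11 h 26 min; less 30 min break → 10 h 56 min
Total worked: 45 h 30 min = 2730 min.
Regular 40 h 0 min = 2400 min at $32.00/h; overtime 5 h 30 min = 330 min at $48.00/h.
Pay = (2400 × $32.00 + 330 × $48.00) ÷ 60 = $1544.00.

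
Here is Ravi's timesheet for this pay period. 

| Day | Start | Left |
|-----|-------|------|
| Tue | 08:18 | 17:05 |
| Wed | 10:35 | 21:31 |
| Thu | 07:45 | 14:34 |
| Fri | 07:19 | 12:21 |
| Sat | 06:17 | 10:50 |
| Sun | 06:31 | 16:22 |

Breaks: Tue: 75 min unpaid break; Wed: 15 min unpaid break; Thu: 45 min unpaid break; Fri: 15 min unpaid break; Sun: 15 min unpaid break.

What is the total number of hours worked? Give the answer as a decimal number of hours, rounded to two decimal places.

43.22 hours

Tue: 08:18–17:05 = 8 h 47 min; less 75 min break → 7 h 32 min
Wed: 10:35–21:31 = 10 h 56 min; less 15 min break → 10 h 41 min
Thu: 07:45–14:34 = 6 h 49 min; less 45 min break → 6 h 4 min
Fri: 07:19–12:21 = 5 h 2 min; less 15 min break → 4 h 47 min
Sat: 06:17–10:50 = 4 h 33 min
Sun: 06:31–16:22 = 9 h 51 min; less 15 min break → 9 h 36 min
Total: 7 h 32 min + 10 h 41 min + 6 h 4 min + 4 h 47 min + 4 h 33 min + 9 h 36 min = 43 h 13 min.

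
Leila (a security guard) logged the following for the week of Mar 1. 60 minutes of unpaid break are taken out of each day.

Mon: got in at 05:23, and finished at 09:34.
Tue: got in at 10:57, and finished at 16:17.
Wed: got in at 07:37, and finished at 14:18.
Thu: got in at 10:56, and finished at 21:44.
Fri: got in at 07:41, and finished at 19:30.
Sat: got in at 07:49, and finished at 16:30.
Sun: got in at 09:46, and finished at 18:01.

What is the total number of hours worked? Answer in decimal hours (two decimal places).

48.75 hours

Mon: 05:23–09:34 = 4 h 11 min; less 60 min break → 3 h 11 min
Tue: 10:57–16:17 = 5 h 20 min; less 60 min break → 4 h 20 min
Wed: 07:37–14:18 = 6 h 41 min; less 60 min break → 5 h 41 min
Thu: 10:56–21:44 = 10 h 48 min; less 60 min break → 9 h 48 min
Fri: 07:41–19:30 = 11 h 49 min; less 60 min break → 10 h 49 min
Sat: 07:49–16:30 = 8 h 41 min; less 60 min break → 7 h 41 min
Sun: 09:46–18:01 = 8 h 15 min; less 60 min break → 7 h 15 min
Total: 3 h 11 min + 4 h 20 min + 5 h 41 min + 9 h 48 min + 10 h 49 min + 7 h 41 min + 7 h 15 min = 48 h 45 min.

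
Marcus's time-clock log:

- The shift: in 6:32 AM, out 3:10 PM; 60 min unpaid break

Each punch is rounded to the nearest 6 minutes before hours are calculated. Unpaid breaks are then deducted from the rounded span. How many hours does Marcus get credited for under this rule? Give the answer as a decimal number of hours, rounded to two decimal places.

7.70 hours

The shift: in 6:32 AM→6:30 AM, out 3:10 PM→3:12 PM; 8 h 42 min − 60 min = 7 h 42 min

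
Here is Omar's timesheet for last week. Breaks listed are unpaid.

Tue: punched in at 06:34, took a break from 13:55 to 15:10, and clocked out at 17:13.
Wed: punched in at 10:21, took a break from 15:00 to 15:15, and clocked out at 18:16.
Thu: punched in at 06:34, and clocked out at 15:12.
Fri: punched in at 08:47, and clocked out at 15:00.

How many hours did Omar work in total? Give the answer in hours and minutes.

31 h 55 min

Tue: 06:34–17:13 = 10 h 39 min; less 75 min break → 9 h 24 min
Wed: 10:21–18:16 = 7 h 55 min; less 15 min break → 7 h 40 min
Thu: 06:34–15:12 = 8 h 38 min
Fri: 08:47–15:00 = 6 h 13 min
Total: 9 h 24 min + 7 h 40 min + 8 h 38 min + 6 h 13 min = 31 h 55 min.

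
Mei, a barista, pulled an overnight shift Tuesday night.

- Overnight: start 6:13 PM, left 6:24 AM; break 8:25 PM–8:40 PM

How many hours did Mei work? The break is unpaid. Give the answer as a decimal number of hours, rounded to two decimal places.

Overnight: 6:13 PM → midnight = 5 h 47 min; midnight → 6:24 AM = 6 h 24 min; span 12 h 11 min; less 15 min break → 11 h 56 min

11.93 hours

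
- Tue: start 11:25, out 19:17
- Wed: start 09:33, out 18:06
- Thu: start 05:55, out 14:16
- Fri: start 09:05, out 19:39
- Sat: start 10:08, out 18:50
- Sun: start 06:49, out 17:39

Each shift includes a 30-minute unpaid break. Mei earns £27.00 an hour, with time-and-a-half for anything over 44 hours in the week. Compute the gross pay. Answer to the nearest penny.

Tue: 11:25–19:17 = 7 h 52 min; less 30 min break → 7 h 22 min
Wed: 09:33–18:06 = 8 h 33 min; less 30 min break → 8 h 3 min
Thu: 05:55–14:16 = 8 h 21 min; less 30 min break → 7 h 51 min
Fri: 09:05–19:39 = 10 h 34 min; less 30 min break → 10 h 4 min
Sat: 10:08–18:50 = 8 h 42 min; less 30 min break → 8 h 12 min
Sun: 06:49–17:39 = 10 h 50 min; less 30 min break → 10 h 20 min
Total worked: 51 h 52 min = 3112 min.
Regular 44 h 0 min = 2640 min at £27.00/h; overtime 7 h 52 min = 472 min at £40.50/h.
Pay = (2640 × £27.00 + 472 × £40.50) ÷ 60 = £1506.60.

£1506.60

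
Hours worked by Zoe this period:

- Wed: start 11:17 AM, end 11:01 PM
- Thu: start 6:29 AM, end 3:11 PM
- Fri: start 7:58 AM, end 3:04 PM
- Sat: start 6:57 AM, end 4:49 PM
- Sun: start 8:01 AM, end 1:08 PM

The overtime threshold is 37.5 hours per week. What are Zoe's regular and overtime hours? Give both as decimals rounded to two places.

Wed: 11:17 AM–11:01 PM = 11 h 44 min
Thu: 6:29 AM–3:11 PM = 8 h 42 min
Fri: 7:58 AM–3:04 PM = 7 h 6 min
Sat: 6:57 AM–4:49 PM = 9 h 52 min
Sun: 8:01 AM–1:08 PM = 5 h 7 min
Total worked: 42 h 31 min = 42.52 h.
Threshold 37.5 h → overtime 5 h 1 min, regular 37 h 30 min.

Regular 37.50 hours, overtime 5.02 hours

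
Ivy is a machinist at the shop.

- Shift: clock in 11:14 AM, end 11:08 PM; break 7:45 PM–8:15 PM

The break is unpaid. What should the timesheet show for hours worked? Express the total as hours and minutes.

Shift: 11:14 AM–11:08 PM = 11 h 54 min; less 30 min break → 11 h 24 min

11 h 24 min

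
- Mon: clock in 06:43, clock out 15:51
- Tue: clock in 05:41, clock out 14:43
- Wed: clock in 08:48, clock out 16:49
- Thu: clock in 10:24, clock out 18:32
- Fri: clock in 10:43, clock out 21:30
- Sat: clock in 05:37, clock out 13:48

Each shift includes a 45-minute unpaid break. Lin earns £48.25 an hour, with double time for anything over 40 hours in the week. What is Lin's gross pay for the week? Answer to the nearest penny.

£2777.59

Mon: 06:43–15:51 = 9 h 8 min; less 45 min break → 8 h 23 min
Tue: 05:41–14:43 = 9 h 2 min; less 45 min break → 8 h 17 min
Wed: 08:48–16:49 = 8 h 1 min; less 45 min break → 7 h 16 min
Thu: 10:24–18:32 = 8 h 8 min; less 45 min break → 7 h 23 min
Fri: 10:43–21:30 = 10 h 47 min; less 45 min break → 10 h 2 min
Sat: 05:37–13:48 = 8 h 11 min; less 45 min break → 7 h 26 min
Total worked: 48 h 47 min = 2927 min.
Regular 40 h 0 min = 2400 min at £48.25/h; overtime 8 h 47 min = 527 min at £96.50/h.
Pay = (2400 × £48.25 + 527 × £96.50) ÷ 60 = £2777.59.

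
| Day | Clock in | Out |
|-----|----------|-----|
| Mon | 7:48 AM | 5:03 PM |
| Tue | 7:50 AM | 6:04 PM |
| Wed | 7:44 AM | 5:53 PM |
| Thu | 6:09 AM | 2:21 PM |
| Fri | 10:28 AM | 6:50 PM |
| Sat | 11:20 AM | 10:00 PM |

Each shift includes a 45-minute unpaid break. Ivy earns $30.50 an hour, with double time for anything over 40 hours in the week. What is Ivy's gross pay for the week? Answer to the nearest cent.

Mon: 7:48 AM–5:03 PM = 9 h 15 min; less 45 min break → 8 h 30 min
Tue: 7:50 AM–6:04 PM = 10 h 14 min; less 45 min break → 9 h 29 min
Wed: 7:44 AM–5:53 PM = 10 h 9 min; less 45 min break → 9 h 24 min
Thu: 6:09 AM–2:21 PM = 8 h 12 min; less 45 min break → 7 h 27 min
Fri: 10:28 AM–6:50 PM = 8 h 22 min; less 45 min break → 7 h 37 min
Sat: 11:20 AM–10:00 PM = 10 h 40 min; less 45 min break → 9 h 55 min
Total worked: 52 h 22 min = 3142 min.
Regular 40 h 0 min = 2400 min at $30.50/h; overtime 12 h 22 min = 742 min at $61.00/h.
Pay = (2400 × $30.50 + 742 × $61.00) ÷ 60 = $1974.37.

$1974.37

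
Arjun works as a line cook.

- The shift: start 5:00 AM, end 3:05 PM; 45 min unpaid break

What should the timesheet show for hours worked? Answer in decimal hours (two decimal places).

The shift: 5:00 AM–3:05 PM = 10 h 5 min; less 45 min break → 9 h 20 min

9.33 hours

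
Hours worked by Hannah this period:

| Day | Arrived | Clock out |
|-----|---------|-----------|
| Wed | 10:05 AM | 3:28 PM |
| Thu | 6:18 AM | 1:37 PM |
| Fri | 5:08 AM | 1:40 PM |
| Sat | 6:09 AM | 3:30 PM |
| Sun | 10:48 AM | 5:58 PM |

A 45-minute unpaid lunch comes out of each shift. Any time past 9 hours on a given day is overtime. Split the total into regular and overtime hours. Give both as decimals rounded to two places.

Regular 34.00 hours, overtime 0.00 hours

Wed: 10:05 AM–3:28 PM = 5 h 23 min; less 45 min break → 4 h 38 min
Thu: 6:18 AM–1:37 PM = 7 h 19 min; less 45 min break → 6 h 34 min
Fri: 5:08 AM–1:40 PM = 8 h 32 min; less 45 min break → 7 h 47 min
Sat: 6:09 AM–3:30 PM = 9 h 21 min; less 45 min break → 8 h 36 min
Sun: 10:48 AM–5:58 PM = 7 h 10 min; less 45 min break → 6 h 25 min
Wed reg 4 h 38 min / OT 0 h 0 min; Thu reg 6 h 34 min / OT 0 h 0 min; Fri reg 7 h 47 min / OT 0 h 0 min; Sat reg 8 h 36 min / OT 0 h 0 min; Sun reg 6 h 25 min / OT 0 h 0 min.
Totals: regular 34 h 0 min, overtime 0 h 0 min.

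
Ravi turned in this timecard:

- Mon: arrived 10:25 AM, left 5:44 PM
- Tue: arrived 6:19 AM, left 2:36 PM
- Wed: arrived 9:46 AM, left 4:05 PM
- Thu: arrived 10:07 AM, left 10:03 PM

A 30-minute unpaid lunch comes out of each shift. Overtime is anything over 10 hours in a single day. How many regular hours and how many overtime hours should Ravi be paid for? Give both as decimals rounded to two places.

Regular 30.42 hours, overtime 1.43 hours

Mon: 10:25 AM–5:44 PM = 7 h 19 min; less 30 min break → 6 h 49 min
Tue: 6:19 AM–2:36 PM = 8 h 17 min; less 30 min break → 7 h 47 min
Wed: 9:46 AM–4:05 PM = 6 h 19 min; less 30 min break → 5 h 49 min
Thu: 10:07 AM–10:03 PM = 11 h 56 min; less 30 min break → 11 h 26 min
Mon reg 6 h 49 min / OT 0 h 0 min; Tue reg 7 h 47 min / OT 0 h 0 min; Wed reg 5 h 49 min / OT 0 h 0 min; Thu reg 10 h 0 min / OT 1 h 26 min.
Totals: regular 30 h 25 min, overtime 1 h 26 min.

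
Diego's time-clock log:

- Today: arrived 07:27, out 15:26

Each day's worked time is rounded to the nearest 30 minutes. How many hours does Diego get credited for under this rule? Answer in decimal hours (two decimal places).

8.00 hours

Today: 07:27–15:26 = 7 h 59 min → rounds to 8 h 0 min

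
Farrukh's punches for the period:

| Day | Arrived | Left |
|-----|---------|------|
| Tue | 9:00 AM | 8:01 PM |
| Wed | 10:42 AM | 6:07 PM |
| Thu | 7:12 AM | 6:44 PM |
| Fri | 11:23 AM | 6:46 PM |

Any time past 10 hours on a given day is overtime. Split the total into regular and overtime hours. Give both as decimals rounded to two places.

Regular 34.80 hours, overtime 2.55 hours

Tue: 9:00 AM–8:01 PM = 11 h 1 min
Wed: 10:42 AM–6:07 PM = 7 h 25 min
Thu: 7:12 AM–6:44 PM = 11 h 32 min
Fri: 11:23 AM–6:46 PM = 7 h 23 min
Tue reg 10 h 0 min / OT 1 h 1 min; Wed reg 7 h 25 min / OT 0 h 0 min; Thu reg 10 h 0 min / OT 1 h 32 min; Fri reg 7 h 23 min / OT 0 h 0 min.
Totals: regular 34 h 48 min, overtime 2 h 33 min.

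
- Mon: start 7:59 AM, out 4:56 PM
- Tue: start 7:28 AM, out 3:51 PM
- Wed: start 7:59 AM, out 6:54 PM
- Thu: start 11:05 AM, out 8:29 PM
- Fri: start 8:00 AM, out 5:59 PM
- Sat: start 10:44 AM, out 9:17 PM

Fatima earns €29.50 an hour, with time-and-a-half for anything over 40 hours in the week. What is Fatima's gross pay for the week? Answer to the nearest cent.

€1984.61

Mon: 7:59 AM–4:56 PM = 8 h 57 min
Tue: 7:28 AM–3:51 PM = 8 h 23 min
Wed: 7:59 AM–6:54 PM = 10 h 55 min
Thu: 11:05 AM–8:29 PM = 9 h 24 min
Fri: 8:00 AM–5:59 PM = 9 h 59 min
Sat: 10:44 AM–9:17 PM = 10 h 33 min
Total worked: 58 h 11 min = 3491 min.
Regular 40 h 0 min = 2400 min at €29.50/h; overtime 18 h 11 min = 1091 min at €44.25/h.
Pay = (2400 × €29.50 + 1091 × €44.25) ÷ 60 = €1984.61.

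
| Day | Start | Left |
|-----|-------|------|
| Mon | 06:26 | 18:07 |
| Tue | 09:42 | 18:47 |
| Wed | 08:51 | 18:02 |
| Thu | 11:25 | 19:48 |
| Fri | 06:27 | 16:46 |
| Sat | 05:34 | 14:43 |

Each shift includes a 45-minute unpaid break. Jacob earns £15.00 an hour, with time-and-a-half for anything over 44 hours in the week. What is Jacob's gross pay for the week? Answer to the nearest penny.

£869.25

Mon: 06:26–18:07 = 11 h 41 min; less 45 min break → 10 h 56 min
Tue: 09:42–18:47 = 9 h 5 min; less 45 min break → 8 h 20 min
Wed: 08:51–18:02 = 9 h 11 min; less 45 min break → 8 h 26 min
Thu: 11:25–19:48 = 8 h 23 min; less 45 min break → 7 h 38 min
Fri: 06:27–16:46 = 10 h 19 min; less 45 min break → 9 h 34 min
Sat: 05:34–14:43 = 9 h 9 min; less 45 min break → 8 h 24 min
Total worked: 53 h 18 min = 3198 min.
Regular 44 h 0 min = 2640 min at £15.00/h; overtime 9 h 18 min = 558 min at £22.50/h.
Pay = (2640 × £15.00 + 558 × £22.50) ÷ 60 = £869.25.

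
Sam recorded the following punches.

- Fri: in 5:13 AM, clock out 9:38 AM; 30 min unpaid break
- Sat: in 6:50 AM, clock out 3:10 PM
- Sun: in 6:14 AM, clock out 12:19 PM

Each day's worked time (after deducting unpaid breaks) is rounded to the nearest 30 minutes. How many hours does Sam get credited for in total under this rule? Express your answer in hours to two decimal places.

18.50 hours

Fri: 5:13 AM–9:38 AM = 4 h 25 min − 30 min = 3 h 55 min → rounds to 4 h 0 min
Sat: 6:50 AM–3:10 PM = 8 h 20 min → rounds to 8 h 30 min
Sun: 6:14 AM–12:19 PM = 6 h 5 min → rounds to 6 h 0 min
Total credited: 18 h 30 min.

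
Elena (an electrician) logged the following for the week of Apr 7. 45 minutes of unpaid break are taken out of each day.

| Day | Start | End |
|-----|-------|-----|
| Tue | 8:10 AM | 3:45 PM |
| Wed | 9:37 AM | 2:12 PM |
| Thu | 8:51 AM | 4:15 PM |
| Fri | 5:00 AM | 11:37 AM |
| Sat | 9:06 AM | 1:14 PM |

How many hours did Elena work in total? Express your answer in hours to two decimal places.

26.57 hours

Tue: 8:10 AM–3:45 PM = 7 h 35 min; less 45 min break → 6 h 50 min
Wed: 9:37 AM–2:12 PM = 4 h 35 min; less 45 min break → 3 h 50 min
Thu: 8:51 AM–4:15 PM = 7 h 24 min; less 45 min break → 6 h 39 min
Fri: 5:00 AM–11:37 AM = 6 h 37 min; less 45 min break → 5 h 52 min
Sat: 9:06 AM–1:14 PM = 4 h 8 min; less 45 min break → 3 h 23 min
Total: 6 h 50 min + 3 h 50 min + 6 h 39 min + 5 h 52 min + 3 h 23 min = 26 h 34 min.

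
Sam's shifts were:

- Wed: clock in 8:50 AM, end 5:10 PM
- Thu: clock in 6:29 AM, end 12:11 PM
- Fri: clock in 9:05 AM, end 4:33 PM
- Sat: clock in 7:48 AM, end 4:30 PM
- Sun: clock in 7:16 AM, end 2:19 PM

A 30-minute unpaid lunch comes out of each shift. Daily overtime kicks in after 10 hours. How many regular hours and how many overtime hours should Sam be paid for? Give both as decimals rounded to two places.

Regular 34.75 hours, overtime 0.00 hours

Wed: 8:50 AM–5:10 PM = 8 h 20 min; less 30 min break → 7 h 50 min
Thu: 6:29 AM–12:11 PM = 5 h 42 min; less 30 min break → 5 h 12 min
Fri: 9:05 AM–4:33 PM = 7 h 28 min; less 30 min break → 6 h 58 min
Sat: 7:48 AM–4:30 PM = 8 h 42 min; less 30 min break → 8 h 12 min
Sun: 7:16 AM–2:19 PM = 7 h 3 min; less 30 min break → 6 h 33 min
Wed reg 7 h 50 min / OT 0 h 0 min; Thu reg 5 h 12 min / OT 0 h 0 min; Fri reg 6 h 58 min / OT 0 h 0 min; Sat reg 8 h 12 min / OT 0 h 0 min; Sun reg 6 h 33 min / OT 0 h 0 min.
Totals: regular 34 h 45 min, overtime 0 h 0 min.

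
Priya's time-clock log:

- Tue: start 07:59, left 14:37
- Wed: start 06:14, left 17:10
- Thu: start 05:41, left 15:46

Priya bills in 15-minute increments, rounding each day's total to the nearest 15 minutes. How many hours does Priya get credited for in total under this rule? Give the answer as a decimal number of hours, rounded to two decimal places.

27.75 hours

Tue: 07:59–14:37 = 6 h 38 min → rounds to 6 h 45 min
Wed: 06:14–17:10 = 10 h 56 min → rounds to 11 h 0 min
Thu: 05:41–15:46 = 10 h 5 min → rounds to 10 h 0 min
Total credited: 27 h 45 min.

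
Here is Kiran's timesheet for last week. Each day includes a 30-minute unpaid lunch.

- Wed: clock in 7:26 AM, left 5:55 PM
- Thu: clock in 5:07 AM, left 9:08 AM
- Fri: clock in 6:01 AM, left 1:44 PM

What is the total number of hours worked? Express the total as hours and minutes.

Wed: 7:26 AM–5:55 PM = 10 h 29 min; less 30 min break → 9 h 59 min
Thu: 5:07 AM–9:08 AM = 4 h 1 min; less 30 min break → 3 h 31 min
Fri: 6:01 AM–1:44 PM = 7 h 43 min; less 30 min break → 7 h 13 min
Total: 9 h 59 min + 3 h 31 min + 7 h 13 min = 20 h 43 min.

20 h 43 min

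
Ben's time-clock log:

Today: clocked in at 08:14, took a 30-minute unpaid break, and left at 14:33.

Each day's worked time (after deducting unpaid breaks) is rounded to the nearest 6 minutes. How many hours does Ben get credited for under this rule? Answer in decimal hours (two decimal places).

Today: 08:14–14:33 = 6 h 19 min − 30 min = 5 h 49 min → rounds to 5 h 48 min

5.80 hours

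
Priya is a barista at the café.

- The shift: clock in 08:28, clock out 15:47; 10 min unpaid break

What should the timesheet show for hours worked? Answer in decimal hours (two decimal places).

The shift: 08:28–15:47 = 7 h 19 min; less 10 min break → 7 h 9 min

7.15 hours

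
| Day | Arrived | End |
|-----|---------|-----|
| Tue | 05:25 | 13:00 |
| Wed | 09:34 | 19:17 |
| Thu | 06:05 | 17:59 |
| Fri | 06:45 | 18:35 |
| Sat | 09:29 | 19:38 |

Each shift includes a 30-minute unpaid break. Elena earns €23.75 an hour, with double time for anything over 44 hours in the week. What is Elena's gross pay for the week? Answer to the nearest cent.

Tue: 05:25–13:00 = 7 h 35 min; less 30 min break → 7 h 5 min
Wed: 09:34–19:17 = 9 h 43 min; less 30 min break → 9 h 13 min
Thu: 06:05–17:59 = 11 h 54 min; less 30 min break → 11 h 24 min
Fri: 06:45–18:35 = 11 h 50 min; less 30 min break → 11 h 20 min
Sat: 09:29–19:38 = 10 h 9 min; less 30 min break → 9 h 39 min
Total worked: 48 h 41 min = 2921 min.
Regular 44 h 0 min = 2640 min at €23.75/h; overtime 4 h 41 min = 281 min at €47.50/h.
Pay = (2640 × €23.75 + 281 × €47.50) ÷ 60 = €1267.46.

€1267.46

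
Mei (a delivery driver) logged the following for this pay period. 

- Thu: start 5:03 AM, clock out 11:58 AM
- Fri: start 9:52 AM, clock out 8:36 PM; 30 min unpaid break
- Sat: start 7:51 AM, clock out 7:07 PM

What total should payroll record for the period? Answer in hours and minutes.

Thu: 5:03 AM–11:58 AM = 6 h 55 min
Fri: 9:52 AM–8:36 PM = 10 h 44 min; less 30 min break → 10 h 14 min
Sat: 7:51 AM–7:07 PM = 11 h 16 min
Total: 6 h 55 min + 10 h 14 min + 11 h 16 min = 28 h 25 min.

28 h 25 min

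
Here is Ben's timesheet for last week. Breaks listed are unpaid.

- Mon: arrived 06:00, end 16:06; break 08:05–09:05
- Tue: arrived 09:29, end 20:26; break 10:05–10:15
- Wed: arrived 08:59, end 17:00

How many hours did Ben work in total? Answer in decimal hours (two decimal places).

27.90 hours

Mon: 06:00–16:06 = 10 h 6 min; less 60 min break → 9 h 6 min
Tue: 09:29–20:26 = 10 h 57 min; less 10 min break → 10 h 47 min
Wed: 08:59–17:00 = 8 h 1 min
Total: 9 h 6 min + 10 h 47 min + 8 h 1 min = 27 h 54 min.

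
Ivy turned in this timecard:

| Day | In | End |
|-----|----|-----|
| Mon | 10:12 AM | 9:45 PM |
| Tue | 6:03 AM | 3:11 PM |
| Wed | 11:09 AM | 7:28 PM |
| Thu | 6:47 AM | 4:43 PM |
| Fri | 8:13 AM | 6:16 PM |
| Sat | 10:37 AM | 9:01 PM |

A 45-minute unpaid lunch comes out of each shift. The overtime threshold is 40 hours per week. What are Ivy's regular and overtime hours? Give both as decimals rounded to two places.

Mon: 10:12 AM–9:45 PM = 11 h 33 min; less 45 min break → 10 h 48 min
Tue: 6:03 AM–3:11 PM = 9 h 8 min; less 45 min break → 8 h 23 min
Wed: 11:09 AM–7:28 PM = 8 h 19 min; less 45 min break → 7 h 34 min
Thu: 6:47 AM–4:43 PM = 9 h 56 min; less 45 min break → 9 h 11 min
Fri: 8:13 AM–6:16 PM = 10 h 3 min; less 45 min break → 9 h 18 min
Sat: 10:37 AM–9:01 PM = 10 h 24 min; less 45 min break → 9 h 39 min
Total worked: 54 h 53 min = 54.88 h.
Threshold 40 h → overtime 14 h 53 min, regular 40 h 0 min.

Regular 40.00 hours, overtime 14.88 hours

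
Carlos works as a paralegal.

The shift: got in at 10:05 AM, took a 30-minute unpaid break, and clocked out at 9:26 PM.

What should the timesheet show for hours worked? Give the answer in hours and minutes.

10 h 51 min

The shift: 10:05 AM–9:26 PM = 11 h 21 min; less 30 min break → 10 h 51 min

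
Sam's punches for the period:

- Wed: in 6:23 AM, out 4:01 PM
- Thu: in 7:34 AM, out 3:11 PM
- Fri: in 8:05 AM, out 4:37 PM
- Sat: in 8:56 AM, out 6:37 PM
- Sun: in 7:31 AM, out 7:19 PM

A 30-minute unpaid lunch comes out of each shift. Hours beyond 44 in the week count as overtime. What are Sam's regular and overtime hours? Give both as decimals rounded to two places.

Wed: 6:23 AM–4:01 PM = 9 h 38 min; less 30 min break → 9 h 8 min
Thu: 7:34 AM–3:11 PM = 7 h 37 min; less 30 min break → 7 h 7 min
Fri: 8:05 AM–4:37 PM = 8 h 32 min; less 30 min break → 8 h 2 min
Sat: 8:56 AM–6:37 PM = 9 h 41 min; less 30 min break → 9 h 11 min
Sun: 7:31 AM–7:19 PM = 11 h 48 min; less 30 min break → 11 h 18 min
Total worked: 44 h 46 min = 44.77 h.
Threshold 44 h → overtime 0 h 46 min, regular 44 h 0 min.

Regular 44.00 hours, overtime 0.77 hours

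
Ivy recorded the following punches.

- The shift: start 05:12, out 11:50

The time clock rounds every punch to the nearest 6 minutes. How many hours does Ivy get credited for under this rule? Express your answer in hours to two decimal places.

6.60 hours

The shift: in 05:12→05:12, out 11:50→11:48; 6 h 36 min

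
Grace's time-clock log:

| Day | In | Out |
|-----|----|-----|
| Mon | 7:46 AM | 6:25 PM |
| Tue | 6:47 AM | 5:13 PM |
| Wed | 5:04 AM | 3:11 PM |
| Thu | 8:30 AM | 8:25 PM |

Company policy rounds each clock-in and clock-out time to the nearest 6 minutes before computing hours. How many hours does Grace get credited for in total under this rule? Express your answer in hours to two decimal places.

Mon: in 7:46 AM→7:48 AM, out 6:25 PM→6:24 PM; 10 h 36 min
Tue: in 6:47 AM→6:48 AM, out 5:13 PM→5:12 PM; 10 h 24 min
Wed: in 5:04 AM→5:06 AM, out 3:11 PM→3:12 PM; 10 h 6 min
Thu: in 8:30 AM→8:30 AM, out 8:25 PM→8:24 PM; 11 h 54 min
Total credited: 43 h 0 min.

43.00 hours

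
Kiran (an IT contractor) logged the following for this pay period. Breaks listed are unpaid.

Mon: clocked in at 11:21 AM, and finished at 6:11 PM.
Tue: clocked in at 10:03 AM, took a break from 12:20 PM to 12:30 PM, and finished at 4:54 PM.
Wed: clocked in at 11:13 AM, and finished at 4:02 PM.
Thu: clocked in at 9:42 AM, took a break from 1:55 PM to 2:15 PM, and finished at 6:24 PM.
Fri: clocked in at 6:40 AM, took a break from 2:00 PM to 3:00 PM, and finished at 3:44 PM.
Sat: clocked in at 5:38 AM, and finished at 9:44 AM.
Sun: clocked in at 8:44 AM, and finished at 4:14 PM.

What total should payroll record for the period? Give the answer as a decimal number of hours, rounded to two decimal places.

Mon: 11:21 AM–6:11 PM = 6 h 50 min
Tue: 10:03 AM–4:54 PM = 6 h 51 min; less 10 min break → 6 h 41 min
Wed: 11:13 AM–4:02 PM = 4 h 49 min
Thu: 9:42 AM–6:24 PM = 8 h 42 min; less 20 min break → 8 h 22 min
Fri: 6:40 AM–3:44 PM = 9 h 4 min; less 60 min break → 8 h 4 min
Sat: 5:38 AM–9:44 AM = 4 h 6 min
Sun: 8:44 AM–4:14 PM = 7 h 30 min
Total: 6 h 50 min + 6 h 41 min + 4 h 49 min + 8 h 22 min + 8 h 4 min + 4 h 6 min + 7 h 30 min = 46 h 22 min.

46.37 hours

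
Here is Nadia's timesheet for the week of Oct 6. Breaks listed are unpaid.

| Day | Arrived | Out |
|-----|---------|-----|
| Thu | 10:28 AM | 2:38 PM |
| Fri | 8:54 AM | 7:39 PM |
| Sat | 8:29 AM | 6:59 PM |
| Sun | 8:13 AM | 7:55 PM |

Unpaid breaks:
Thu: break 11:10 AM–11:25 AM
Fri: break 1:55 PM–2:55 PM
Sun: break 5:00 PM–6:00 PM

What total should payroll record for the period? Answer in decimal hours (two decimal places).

Thu: 10:28 AM–2:38 PM = 4 h 10 min; less 15 min break → 3 h 55 min
Fri: 8:54 AM–7:39 PM = 10 h 45 min; less 60 min break → 9 h 45 min
Sat: 8:29 AM–6:59 PM = 10 h 30 min
Sun: 8:13 AM–7:55 PM = 11 h 42 min; less 60 min break → 10 h 42 min
Total: 3 h 55 min + 9 h 45 min + 10 h 30 min + 10 h 42 min = 34 h 52 min.

34.87 hours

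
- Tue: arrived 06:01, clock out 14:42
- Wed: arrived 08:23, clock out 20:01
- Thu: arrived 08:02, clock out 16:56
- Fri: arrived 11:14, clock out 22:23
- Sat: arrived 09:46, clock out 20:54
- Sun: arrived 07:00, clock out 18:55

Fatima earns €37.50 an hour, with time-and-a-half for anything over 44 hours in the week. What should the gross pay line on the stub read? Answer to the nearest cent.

€2742.19

Tue: 06:01–14:42 = 8 h 41 min
Wed: 08:23–20:01 = 11 h 38 min
Thu: 08:02–16:56 = 8 h 54 min
Fri: 11:14–22:23 = 11 h 9 min
Sat: 09:46–20:54 = 11 h 8 min
Sun: 07:00–18:55 = 11 h 55 min
Total worked: 63 h 25 min = 3805 min.
Regular 44 h 0 min = 2640 min at €37.50/h; overtime 19 h 25 min = 1165 min at €56.25/h.
Pay = (2640 × €37.50 + 1165 × €56.25) ÷ 60 = €2742.19.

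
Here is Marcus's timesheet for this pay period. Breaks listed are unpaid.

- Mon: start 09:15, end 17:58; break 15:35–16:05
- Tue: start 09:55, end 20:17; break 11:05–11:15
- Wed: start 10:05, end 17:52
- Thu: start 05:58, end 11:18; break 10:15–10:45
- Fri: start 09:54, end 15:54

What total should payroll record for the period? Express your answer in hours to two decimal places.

37.03 hours

Mon: 09:15–17:58 = 8 h 43 min; less 30 min break → 8 h 13 min
Tue: 09:55–20:17 = 10 h 22 min; less 10 min break → 10 h 12 min
Wed: 10:05–17:52 = 7 h 47 min
Thu: 05:58–11:18 = 5 h 20 min; less 30 min break → 4 h 50 min
Fri: 09:54–15:54 = 6 h 0 min
Total: 8 h 13 min + 10 h 12 min + 7 h 47 min + 4 h 50 min + 6 h 0 min = 37 h 2 min.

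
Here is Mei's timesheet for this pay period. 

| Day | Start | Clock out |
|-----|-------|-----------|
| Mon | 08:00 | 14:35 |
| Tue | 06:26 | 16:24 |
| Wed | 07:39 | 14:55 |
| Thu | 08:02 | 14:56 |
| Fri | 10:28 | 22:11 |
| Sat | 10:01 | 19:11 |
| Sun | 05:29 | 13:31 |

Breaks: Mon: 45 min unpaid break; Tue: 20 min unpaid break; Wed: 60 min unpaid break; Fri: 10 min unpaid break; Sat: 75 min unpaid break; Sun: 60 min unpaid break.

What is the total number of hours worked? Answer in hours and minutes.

55 h 8 min

Mon: 08:00–14:35 = 6 h 35 min; less 45 min break → 5 h 50 min
Tue: 06:26–16:24 = 9 h 58 min; less 20 min break → 9 h 38 min
Wed: 07:39–14:55 = 7 h 16 min; less 60 min break → 6 h 16 min
Thu: 08:02–14:56 = 6 h 54 min
Fri: 10:28–22:11 = 11 h 43 min; less 10 min break → 11 h 33 min
Sat: 10:01–19:11 = 9 h 10 min; less 75 min break → 7 h 55 min
Sun: 05:29–13:31 = 8 h 2 min; less 60 min break → 7 h 2 min
Total: 5 h 50 min + 9 h 38 min + 6 h 16 min + 6 h 54 min + 11 h 33 min + 7 h 55 min + 7 h 2 min = 55 h 8 min.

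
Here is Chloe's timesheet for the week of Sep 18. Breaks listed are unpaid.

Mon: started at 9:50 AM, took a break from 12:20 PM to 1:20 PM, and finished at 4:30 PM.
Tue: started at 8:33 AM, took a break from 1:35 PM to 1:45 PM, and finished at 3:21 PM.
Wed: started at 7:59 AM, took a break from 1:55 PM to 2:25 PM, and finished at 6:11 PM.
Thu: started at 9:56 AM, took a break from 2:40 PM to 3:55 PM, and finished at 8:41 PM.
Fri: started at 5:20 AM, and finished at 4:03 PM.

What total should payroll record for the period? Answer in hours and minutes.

Mon: 9:50 AM–4:30 PM = 6 h 40 min; less 60 min break → 5 h 40 min
Tue: 8:33 AM–3:21 PM = 6 h 48 min; less 10 min break → 6 h 38 min
Wed: 7:59 AM–6:11 PM = 10 h 12 min; less 30 min break → 9 h 42 min
Thu: 9:56 AM–8:41 PM = 10 h 45 min; less 75 min break → 9 h 30 min
Fri: 5:20 AM–4:03 PM = 10 h 43 min
Total: 5 h 40 min + 6 h 38 min + 9 h 42 min + 9 h 30 min + 10 h 43 min = 42 h 13 min.

42 h 13 min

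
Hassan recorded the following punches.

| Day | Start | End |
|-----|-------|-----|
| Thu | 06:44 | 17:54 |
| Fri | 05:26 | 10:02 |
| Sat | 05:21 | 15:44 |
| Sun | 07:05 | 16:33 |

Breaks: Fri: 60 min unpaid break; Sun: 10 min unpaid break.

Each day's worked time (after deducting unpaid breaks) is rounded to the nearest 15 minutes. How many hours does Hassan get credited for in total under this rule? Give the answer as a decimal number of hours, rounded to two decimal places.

34.50 hours

Thu: 06:44–17:54 = 11 h 10 min → rounds to 11 h 15 min
Fri: 05:26–10:02 = 4 h 36 min − 60 min = 3 h 36 min → rounds to 3 h 30 min
Sat: 05:21–15:44 = 10 h 23 min → rounds to 10 h 30 min
Sun: 07:05–16:33 = 9 h 28 min − 10 min = 9 h 18 min → rounds to 9 h 15 min
Total credited: 34 h 30 min.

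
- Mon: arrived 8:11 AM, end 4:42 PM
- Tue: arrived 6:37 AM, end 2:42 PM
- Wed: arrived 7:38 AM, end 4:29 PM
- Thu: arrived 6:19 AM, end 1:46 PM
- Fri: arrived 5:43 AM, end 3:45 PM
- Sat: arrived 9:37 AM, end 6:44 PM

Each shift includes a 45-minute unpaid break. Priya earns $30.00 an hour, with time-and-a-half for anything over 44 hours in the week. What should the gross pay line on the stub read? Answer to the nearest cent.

Mon: 8:11 AM–4:42 PM = 8 h 31 min; less 45 min break → 7 h 46 min
Tue: 6:37 AM–2:42 PM = 8 h 5 min; less 45 min break → 7 h 20 min
Wed: 7:38 AM–4:29 PM = 8 h 51 min; less 45 min break → 8 h 6 min
Thu: 6:19 AM–1:46 PM = 7 h 27 min; less 45 min break → 6 h 42 min
Fri: 5:43 AM–3:45 PM = 10 h 2 min; less 45 min break → 9 h 17 min
Sat: 9:37 AM–6:44 PM = 9 h 7 min; less 45 min break → 8 h 22 min
Total worked: 47 h 33 min = 2853 min.
Regular 44 h 0 min = 2640 min at $30.00/h; overtime 3 h 33 min = 213 min at $45.00/h.
Pay = (2640 × $30.00 + 213 × $45.00) ÷ 60 = $1479.75.

$1479.75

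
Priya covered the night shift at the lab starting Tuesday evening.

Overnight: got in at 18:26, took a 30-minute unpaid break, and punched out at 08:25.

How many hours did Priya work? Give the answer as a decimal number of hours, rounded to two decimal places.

13.48 hours

Overnight: 18:26 → midnight = 5 h 34 min; midnight → 08:25 = 8 h 25 min; span 13 h 59 min; less 30 min break → 13 h 29 min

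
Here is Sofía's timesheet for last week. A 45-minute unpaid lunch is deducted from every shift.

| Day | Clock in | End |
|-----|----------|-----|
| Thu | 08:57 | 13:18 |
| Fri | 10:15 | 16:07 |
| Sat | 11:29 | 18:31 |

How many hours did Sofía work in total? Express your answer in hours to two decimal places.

15.00 hours

Thu: 08:57–13:18 = 4 h 21 min; less 45 min break → 3 h 36 min
Fri: 10:15–16:07 = 5 h 52 min; less 45 min break → 5 h 7 min
Sat: 11:29–18:31 = 7 h 2 min; less 45 min break → 6 h 17 min
Total: 3 h 36 min + 5 h 7 min + 6 h 17 min = 15 h 0 min.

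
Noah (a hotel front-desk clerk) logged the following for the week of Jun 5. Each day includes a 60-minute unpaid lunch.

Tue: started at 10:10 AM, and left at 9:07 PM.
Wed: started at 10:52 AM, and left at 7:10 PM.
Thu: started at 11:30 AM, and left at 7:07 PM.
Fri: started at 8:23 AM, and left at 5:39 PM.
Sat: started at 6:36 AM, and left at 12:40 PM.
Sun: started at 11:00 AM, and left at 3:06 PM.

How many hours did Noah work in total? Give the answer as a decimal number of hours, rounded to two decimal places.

Tue: 10:10 AM–9:07 PM = 10 h 57 min; less 60 min break → 9 h 57 min
Wed: 10:52 AM–7:10 PM = 8 h 18 min; less 60 min break → 7 h 18 min
Thu: 11:30 AM–7:07 PM = 7 h 37 min; less 60 min break → 6 h 37 min
Fri: 8:23 AM–5:39 PM = 9 h 16 min; less 60 min break → 8 h 16 min
Sat: 6:36 AM–12:40 PM = 6 h 4 min; less 60 min break → 5 h 4 min
Sun: 11:00 AM–3:06 PM = 4 h 6 min; less 60 min break → 3 h 6 min
Total: 9 h 57 min + 7 h 18 min + 6 h 37 min + 8 h 16 min + 5 h 4 min + 3 h 6 min = 40 h 18 min.

40.30 hours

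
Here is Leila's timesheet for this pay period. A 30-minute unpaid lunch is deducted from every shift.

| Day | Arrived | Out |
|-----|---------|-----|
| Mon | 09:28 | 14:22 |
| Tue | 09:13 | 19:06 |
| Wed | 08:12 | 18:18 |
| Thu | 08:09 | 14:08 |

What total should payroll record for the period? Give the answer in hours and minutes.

Mon: 09:28–14:22 = 4 h 54 min; less 30 min break → 4 h 24 min
Tue: 09:13–19:06 = 9 h 53 min; less 30 min break → 9 h 23 min
Wed: 08:12–18:18 = 10 h 6 min; less 30 min break → 9 h 36 min
Thu: 08:09–14:08 = 5 h 59 min; less 30 min break → 5 h 29 min
Total: 4 h 24 min + 9 h 23 min + 9 h 36 min + 5 h 29 min = 28 h 52 min.

28 h 52 min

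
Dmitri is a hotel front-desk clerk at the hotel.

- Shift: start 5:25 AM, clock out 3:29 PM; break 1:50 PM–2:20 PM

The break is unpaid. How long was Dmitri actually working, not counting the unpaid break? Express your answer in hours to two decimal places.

Shift: 5:25 AM–3:29 PM = 10 h 4 min; less 30 min break → 9 h 34 min

9.57 hours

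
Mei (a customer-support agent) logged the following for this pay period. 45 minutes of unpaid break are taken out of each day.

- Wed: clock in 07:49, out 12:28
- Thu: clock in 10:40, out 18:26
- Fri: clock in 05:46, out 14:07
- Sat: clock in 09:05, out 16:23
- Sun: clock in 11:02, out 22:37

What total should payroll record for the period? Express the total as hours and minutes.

Wed: 07:49–12:28 = 4 h 39 min; less 45 min break → 3 h 54 min
Thu: 10:40–18:26 = 7 h 46 min; less 45 min break → 7 h 1 min
Fri: 05:46–14:07 = 8 h 21 min; less 45 min break → 7 h 36 min
Sat: 09:05–16:23 = 7 h 18 min; less 45 min break → 6 h 33 min
Sun: 11:02–22:37 = 11 h 35 min; less 45 min break → 10 h 50 min
Total: 3 h 54 min + 7 h 1 min + 7 h 36 min + 6 h 33 min + 10 h 50 min = 35 h 54 min.

35 h 54 min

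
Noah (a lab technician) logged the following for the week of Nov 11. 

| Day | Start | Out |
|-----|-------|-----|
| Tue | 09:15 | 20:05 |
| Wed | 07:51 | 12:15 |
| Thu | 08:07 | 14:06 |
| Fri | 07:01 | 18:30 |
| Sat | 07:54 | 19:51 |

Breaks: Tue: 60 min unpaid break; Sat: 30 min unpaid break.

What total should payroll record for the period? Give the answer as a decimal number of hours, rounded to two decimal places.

Tue: 09:15–20:05 = 10 h 50 min; less 60 min break → 9 h 50 min
Wed: 07:51–12:15 = 4 h 24 min
Thu: 08:07–14:06 = 5 h 59 min
Fri: 07:01–18:30 = 11 h 29 min
Sat: 07:54–19:51 = 11 h 57 min; less 30 min break → 11 h 27 min
Total: 9 h 50 min + 4 h 24 min + 5 h 59 min + 11 h 29 min + 11 h 27 min = 43 h 9 min.

43.15 hours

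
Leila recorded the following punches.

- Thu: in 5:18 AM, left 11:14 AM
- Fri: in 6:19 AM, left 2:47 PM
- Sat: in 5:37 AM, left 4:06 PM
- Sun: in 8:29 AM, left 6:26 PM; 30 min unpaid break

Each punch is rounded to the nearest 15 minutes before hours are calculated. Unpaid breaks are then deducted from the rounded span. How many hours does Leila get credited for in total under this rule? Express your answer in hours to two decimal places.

Thu: in 5:18 AM→5:15 AM, out 11:14 AM→11:15 AM; 6 h 0 min
Fri: in 6:19 AM→6:15 AM, out 2:47 PM→2:45 PM; 8 h 30 min
Sat: in 5:37 AM→5:30 AM, out 4:06 PM→4:00 PM; 10 h 30 min
Sun: in 8:29 AM→8:30 AM, out 6:26 PM→6:30 PM; 10 h 0 min − 30 min = 9 h 30 min
Total credited: 34 h 30 min.

34.50 hours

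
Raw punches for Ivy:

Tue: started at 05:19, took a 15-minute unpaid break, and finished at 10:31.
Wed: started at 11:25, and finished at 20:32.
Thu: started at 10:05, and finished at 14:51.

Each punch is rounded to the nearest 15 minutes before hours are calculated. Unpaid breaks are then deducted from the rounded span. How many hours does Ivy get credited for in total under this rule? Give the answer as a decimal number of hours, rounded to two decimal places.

18.75 hours

Tue: in 05:19→05:15, out 10:31→10:30; 5 h 15 min − 15 min = 5 h 0 min
Wed: in 11:25→11:30, out 20:32→20:30; 9 h 0 min
Thu: in 10:05→10:00, out 14:51→14:45; 4 h 45 min
Total credited: 18 h 45 min.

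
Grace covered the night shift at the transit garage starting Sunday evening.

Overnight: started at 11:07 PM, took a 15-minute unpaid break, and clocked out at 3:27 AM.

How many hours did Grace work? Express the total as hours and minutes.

Overnight: 11:07 PM → midnight = 0 h 53 min; midnight → 3:27 AM = 3 h 27 min; span 4 h 20 min; less 15 min break → 4 h 5 min

4 h 5 min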